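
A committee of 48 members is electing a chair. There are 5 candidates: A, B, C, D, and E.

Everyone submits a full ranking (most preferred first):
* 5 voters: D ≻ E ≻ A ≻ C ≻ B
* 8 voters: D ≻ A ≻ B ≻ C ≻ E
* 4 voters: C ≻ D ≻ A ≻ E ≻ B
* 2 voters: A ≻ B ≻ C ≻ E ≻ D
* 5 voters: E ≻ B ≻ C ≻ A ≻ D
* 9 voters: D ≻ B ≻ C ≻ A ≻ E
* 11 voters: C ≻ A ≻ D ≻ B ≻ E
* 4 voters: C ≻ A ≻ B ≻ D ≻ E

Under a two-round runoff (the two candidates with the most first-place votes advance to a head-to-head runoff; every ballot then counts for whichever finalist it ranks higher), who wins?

Round 1 first-place votes: A 2, B 0, C 19, D 22, E 5. D and C advance.
Runoff: D is ranked above C on 22 ballots, C above D on 26.

C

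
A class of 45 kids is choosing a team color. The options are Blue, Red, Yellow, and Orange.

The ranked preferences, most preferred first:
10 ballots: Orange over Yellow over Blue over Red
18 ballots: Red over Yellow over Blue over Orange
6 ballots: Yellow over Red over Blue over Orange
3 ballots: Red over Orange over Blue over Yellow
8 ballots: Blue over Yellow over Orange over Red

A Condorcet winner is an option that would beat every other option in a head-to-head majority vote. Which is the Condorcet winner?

Yellow vs Blue: 34–11
Yellow vs Red: 24–21
Yellow vs Orange: 32–13
Yellow beats every other option.

Yellow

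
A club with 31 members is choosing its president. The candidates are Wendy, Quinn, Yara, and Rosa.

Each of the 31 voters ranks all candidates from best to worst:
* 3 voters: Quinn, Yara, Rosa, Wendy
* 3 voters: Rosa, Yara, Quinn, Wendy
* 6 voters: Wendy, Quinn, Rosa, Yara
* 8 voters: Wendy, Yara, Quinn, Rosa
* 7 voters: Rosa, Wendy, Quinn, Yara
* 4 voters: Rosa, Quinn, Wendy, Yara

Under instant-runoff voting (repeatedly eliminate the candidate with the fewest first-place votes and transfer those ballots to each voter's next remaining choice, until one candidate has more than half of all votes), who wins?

Rosa

Round 1: Wendy 14, Quinn 3, Yara 0, Rosa 14. Yara eliminated.
Round 2: Wendy 14, Quinn 3, Rosa 14. Quinn eliminated.
Round 3: Wendy 14, Rosa 17. Rosa has a majority (≥16).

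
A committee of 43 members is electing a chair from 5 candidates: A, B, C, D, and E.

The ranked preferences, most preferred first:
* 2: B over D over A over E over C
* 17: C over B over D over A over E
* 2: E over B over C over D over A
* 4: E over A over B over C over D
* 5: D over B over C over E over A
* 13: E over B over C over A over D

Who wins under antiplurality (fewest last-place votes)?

Last-place votes: A 7, B 0, C 2, D 17, E 17.

B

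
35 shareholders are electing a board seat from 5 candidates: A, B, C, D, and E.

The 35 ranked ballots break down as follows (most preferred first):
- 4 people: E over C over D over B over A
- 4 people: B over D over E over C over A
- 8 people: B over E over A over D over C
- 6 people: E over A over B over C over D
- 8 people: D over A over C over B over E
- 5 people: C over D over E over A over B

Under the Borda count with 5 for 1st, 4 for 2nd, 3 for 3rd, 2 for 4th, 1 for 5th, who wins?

E

A: 4×1 + 4×1 + 8×3 + 6×4 + 8×4 + 5×2 = 98
B: 4×2 + 4×5 + 8×5 + 6×3 + 8×2 + 5×1 = 107
C: 4×4 + 4×2 + 8×1 + 6×2 + 8×3 + 5×5 = 93
D: 4×3 + 4×4 + 8×2 + 6×1 + 8×5 + 5×4 = 110
E: 4×5 + 4×3 + 8×4 + 6×5 + 8×1 + 5×3 = 117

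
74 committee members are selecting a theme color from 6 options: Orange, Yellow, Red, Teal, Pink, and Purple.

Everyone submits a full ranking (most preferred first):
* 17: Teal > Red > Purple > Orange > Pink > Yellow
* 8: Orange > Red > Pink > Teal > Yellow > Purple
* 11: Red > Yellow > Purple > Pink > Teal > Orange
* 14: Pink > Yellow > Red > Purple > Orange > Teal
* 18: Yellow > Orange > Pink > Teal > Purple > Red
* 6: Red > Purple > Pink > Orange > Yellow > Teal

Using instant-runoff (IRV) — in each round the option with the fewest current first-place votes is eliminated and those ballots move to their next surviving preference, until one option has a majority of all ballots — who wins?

Round 1: Orange 8, Yellow 18, Red 17, Teal 17, Pink 14, Purple 0. Purple eliminated.
Round 2: Orange 8, Yellow 18, Red 17, Teal 17, Pink 14. Orange eliminated.
Round 3: Yellow 18, Red 25, Teal 17, Pink 14. Pink eliminated.
Round 4: Yellow 32, Red 25, Teal 17. Teal eliminated.
Round 5: Yellow 32, Red 42. Red has a majority (≥38).

Red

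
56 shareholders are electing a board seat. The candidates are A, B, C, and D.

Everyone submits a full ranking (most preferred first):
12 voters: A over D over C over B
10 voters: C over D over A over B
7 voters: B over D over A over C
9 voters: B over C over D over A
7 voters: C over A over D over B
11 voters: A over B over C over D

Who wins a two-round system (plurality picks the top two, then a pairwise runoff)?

A

Round 1 first-place votes: A 23, B 16, C 17, D 0. A and C advance.
Runoff: A is ranked above C on 30 ballots, C above A on 26.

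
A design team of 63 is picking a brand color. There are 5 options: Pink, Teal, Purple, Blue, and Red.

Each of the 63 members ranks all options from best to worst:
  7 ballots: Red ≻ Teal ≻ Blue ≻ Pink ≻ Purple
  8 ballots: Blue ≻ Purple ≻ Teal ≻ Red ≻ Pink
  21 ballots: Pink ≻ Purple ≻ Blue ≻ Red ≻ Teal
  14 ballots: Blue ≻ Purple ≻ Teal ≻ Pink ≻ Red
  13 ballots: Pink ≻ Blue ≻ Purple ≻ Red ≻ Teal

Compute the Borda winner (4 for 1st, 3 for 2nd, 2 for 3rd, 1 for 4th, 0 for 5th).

Pink: 7×1 + 8×0 + 21×4 + 14×1 + 13×4 = 157
Teal: 7×3 + 8×2 + 21×0 + 14×2 + 13×0 = 65
Purple: 7×0 + 8×3 + 21×3 + 14×3 + 13×2 = 155
Blue: 7×2 + 8×4 + 21×2 + 14×4 + 13×3 = 183
Red: 7×4 + 8×1 + 21×1 + 14×0 + 13×1 = 70

Blue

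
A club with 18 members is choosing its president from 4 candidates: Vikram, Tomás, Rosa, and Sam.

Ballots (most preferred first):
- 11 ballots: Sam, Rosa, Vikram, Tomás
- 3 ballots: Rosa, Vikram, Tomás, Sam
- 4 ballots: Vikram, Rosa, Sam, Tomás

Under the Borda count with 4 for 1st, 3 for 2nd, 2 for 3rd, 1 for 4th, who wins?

Rosa

Vikram: 11×2 + 3×3 + 4×4 = 47
Tomás: 11×1 + 3×2 + 4×1 = 21
Rosa: 11×3 + 3×4 + 4×3 = 57
Sam: 11×4 + 3×1 + 4×2 = 55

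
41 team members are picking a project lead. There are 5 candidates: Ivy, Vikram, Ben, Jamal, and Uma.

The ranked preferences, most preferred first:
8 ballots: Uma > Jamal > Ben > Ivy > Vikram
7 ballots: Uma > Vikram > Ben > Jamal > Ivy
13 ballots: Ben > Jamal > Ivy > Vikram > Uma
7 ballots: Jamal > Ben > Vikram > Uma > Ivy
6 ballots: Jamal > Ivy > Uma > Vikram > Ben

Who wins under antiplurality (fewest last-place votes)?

Last-place votes: Ivy 14, Vikram 8, Ben 6, Jamal 0, Uma 13.

Jamal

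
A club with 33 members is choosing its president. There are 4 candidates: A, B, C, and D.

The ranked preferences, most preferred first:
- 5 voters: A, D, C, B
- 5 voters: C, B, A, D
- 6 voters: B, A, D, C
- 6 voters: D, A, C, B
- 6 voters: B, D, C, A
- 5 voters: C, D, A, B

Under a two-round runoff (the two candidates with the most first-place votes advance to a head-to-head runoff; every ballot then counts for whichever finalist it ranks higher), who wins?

C

Round 1 first-place votes: A 5, B 12, C 10, D 6. B and C advance.
Runoff: B is ranked above C on 12 ballots, C above B on 21.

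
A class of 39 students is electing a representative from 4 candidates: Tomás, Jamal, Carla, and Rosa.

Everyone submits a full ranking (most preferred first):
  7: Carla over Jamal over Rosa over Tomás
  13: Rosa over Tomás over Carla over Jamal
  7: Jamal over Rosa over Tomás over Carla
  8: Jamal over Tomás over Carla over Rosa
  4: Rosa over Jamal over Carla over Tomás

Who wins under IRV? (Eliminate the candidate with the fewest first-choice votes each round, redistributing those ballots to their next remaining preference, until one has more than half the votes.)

Round 1: Tomás 0, Jamal 15, Carla 7, Rosa 17. Tomás eliminated.
Round 2: Jamal 15, Carla 7, Rosa 17. Carla eliminated.
Round 3: Jamal 22, Rosa 17. Jamal has a majority (≥20).

Jamal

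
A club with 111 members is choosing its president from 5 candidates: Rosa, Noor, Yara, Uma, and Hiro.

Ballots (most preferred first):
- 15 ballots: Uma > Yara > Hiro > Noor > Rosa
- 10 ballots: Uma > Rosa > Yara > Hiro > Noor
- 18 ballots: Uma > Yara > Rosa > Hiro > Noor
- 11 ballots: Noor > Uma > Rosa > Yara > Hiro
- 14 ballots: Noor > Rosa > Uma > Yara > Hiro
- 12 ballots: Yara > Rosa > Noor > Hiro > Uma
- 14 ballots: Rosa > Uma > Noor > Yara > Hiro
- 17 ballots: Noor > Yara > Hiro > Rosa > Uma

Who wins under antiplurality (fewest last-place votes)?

Last-place votes: Rosa 15, Noor 28, Yara 0, Uma 29, Hiro 39.

Yara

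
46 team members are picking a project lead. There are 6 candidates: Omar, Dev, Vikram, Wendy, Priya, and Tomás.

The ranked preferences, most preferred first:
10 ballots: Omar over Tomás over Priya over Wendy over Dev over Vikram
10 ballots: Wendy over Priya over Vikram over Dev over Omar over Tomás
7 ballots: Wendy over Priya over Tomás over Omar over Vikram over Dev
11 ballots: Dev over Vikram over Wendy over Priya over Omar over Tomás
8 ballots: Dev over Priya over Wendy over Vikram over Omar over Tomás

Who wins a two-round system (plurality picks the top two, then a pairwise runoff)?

Wendy

Round 1 first-place votes: Omar 10, Dev 19, Vikram 0, Wendy 17, Priya 0, Tomás 0. Dev and Wendy advance.
Runoff: Dev is ranked above Wendy on 19 ballots, Wendy above Dev on 27.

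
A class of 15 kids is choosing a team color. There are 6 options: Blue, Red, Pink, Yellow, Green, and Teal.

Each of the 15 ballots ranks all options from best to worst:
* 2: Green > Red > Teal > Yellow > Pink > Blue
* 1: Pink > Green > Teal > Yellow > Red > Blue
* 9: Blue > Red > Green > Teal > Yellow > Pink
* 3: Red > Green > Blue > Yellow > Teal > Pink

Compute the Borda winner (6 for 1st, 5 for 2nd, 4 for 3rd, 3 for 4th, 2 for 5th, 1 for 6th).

Red

Blue: 2×1 + 1×1 + 9×6 + 3×4 = 69
Red: 2×5 + 1×2 + 9×5 + 3×6 = 75
Pink: 2×2 + 1×6 + 9×1 + 3×1 = 22
Yellow: 2×3 + 1×3 + 9×2 + 3×3 = 36
Green: 2×6 + 1×5 + 9×4 + 3×5 = 68
Teal: 2×4 + 1×4 + 9×3 + 3×2 = 45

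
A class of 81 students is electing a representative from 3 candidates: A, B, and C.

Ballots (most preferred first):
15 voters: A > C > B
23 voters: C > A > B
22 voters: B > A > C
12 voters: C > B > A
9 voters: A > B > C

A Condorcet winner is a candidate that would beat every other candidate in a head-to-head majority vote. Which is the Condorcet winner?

A vs B: 47–34
A vs C: 46–35
A beats every other candidate.

A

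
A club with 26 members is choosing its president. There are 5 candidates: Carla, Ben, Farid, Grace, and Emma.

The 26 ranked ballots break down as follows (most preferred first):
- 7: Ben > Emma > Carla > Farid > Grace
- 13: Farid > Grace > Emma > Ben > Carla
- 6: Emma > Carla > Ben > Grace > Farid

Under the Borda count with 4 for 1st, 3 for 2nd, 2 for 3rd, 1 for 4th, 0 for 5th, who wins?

Carla: 7×2 + 13×0 + 6×3 = 32
Ben: 7×4 + 13×1 + 6×2 = 53
Farid: 7×1 + 13×4 + 6×0 = 59
Grace: 7×0 + 13×3 + 6×1 = 45
Emma: 7×3 + 13×2 + 6×4 = 71

Emma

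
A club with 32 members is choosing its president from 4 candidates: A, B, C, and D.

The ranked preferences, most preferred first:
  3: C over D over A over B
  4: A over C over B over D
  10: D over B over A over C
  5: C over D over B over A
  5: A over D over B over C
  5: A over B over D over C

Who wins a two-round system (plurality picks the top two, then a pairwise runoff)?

Round 1 first-place votes: A 14, B 0, C 8, D 10. A and D advance.
Runoff: A is ranked above D on 14 ballots, D above A on 18.

D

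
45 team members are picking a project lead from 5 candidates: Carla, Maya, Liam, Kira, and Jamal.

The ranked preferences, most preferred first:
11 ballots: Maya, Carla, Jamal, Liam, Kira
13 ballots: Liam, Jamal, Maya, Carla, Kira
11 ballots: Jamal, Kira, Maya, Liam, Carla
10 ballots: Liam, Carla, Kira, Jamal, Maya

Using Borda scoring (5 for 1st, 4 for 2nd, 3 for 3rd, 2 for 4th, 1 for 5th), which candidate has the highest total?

Carla: 11×4 + 13×2 + 11×1 + 10×4 = 121
Maya: 11×5 + 13×3 + 11×3 + 10×1 = 137
Liam: 11×2 + 13×5 + 11×2 + 10×5 = 159
Kira: 11×1 + 13×1 + 11×4 + 10×3 = 98
Jamal: 11×3 + 13×4 + 11×5 + 10×2 = 160

Jamal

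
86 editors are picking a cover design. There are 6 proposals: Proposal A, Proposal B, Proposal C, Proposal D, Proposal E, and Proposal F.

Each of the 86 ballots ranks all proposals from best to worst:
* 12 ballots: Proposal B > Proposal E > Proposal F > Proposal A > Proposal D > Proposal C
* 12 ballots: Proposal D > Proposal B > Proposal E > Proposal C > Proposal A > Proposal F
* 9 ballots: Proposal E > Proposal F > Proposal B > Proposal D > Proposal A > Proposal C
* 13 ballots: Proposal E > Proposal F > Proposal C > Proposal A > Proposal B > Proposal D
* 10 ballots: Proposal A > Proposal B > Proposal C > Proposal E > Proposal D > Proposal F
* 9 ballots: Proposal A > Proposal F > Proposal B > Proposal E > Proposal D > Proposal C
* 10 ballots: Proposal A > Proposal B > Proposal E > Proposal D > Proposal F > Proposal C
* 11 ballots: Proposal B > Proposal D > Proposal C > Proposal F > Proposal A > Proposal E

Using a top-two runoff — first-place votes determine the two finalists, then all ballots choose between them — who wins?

Proposal B

Round 1 first-place votes: Proposal A 29, Proposal B 23, Proposal C 0, Proposal D 12, Proposal E 22, Proposal F 0. Proposal A and Proposal B advance.
Runoff: Proposal A is ranked above Proposal B on 42 ballots, Proposal B above Proposal A on 44.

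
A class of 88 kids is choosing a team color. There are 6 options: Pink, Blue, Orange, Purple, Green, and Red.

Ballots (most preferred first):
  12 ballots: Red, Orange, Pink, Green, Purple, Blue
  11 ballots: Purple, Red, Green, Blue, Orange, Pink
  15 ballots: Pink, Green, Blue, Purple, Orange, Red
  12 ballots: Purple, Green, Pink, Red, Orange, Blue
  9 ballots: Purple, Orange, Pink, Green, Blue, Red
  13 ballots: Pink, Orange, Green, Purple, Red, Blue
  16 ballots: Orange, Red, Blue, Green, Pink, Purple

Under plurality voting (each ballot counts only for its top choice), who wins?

First-place votes: Pink 28, Blue 0, Orange 16, Purple 32, Green 0, Red 12.

Purple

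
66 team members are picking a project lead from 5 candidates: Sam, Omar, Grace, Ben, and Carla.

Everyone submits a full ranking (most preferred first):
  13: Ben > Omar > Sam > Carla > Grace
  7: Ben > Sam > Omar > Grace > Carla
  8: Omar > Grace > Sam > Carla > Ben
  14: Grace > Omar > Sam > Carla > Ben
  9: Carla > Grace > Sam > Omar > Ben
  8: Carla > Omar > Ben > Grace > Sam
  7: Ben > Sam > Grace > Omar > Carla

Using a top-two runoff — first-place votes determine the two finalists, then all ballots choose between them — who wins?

Carla

Round 1 first-place votes: Sam 0, Omar 8, Grace 14, Ben 27, Carla 17. Ben and Carla advance.
Runoff: Ben is ranked above Carla on 27 ballots, Carla above Ben on 39.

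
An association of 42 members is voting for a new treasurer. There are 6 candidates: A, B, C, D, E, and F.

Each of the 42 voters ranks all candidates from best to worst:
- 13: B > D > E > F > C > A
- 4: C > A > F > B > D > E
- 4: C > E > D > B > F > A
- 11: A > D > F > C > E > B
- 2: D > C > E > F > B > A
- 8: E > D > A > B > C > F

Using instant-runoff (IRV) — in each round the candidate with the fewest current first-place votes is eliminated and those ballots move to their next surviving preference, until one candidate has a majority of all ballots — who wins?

A

Round 1: A 11, B 13, C 8, D 2, E 8, F 0. F eliminated.
Round 2: A 11, B 13, C 8, D 2, E 8. D eliminated.
Round 3: A 11, B 13, C 10, E 8. E eliminated.
Round 4: A 19, B 13, C 10. C eliminated.
Round 5: A 23, B 19. A has a majority (≥22).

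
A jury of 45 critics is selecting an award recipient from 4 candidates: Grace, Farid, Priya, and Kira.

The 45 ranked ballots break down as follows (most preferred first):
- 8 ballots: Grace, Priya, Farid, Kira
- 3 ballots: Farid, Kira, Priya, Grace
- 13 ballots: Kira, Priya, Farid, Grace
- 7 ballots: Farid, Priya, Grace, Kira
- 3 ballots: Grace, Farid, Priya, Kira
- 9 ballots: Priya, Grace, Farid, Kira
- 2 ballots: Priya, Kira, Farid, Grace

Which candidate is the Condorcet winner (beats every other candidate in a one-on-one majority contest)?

Priya

Priya vs Grace: 34–11
Priya vs Farid: 32–13
Priya vs Kira: 29–16
Priya beats every other candidate.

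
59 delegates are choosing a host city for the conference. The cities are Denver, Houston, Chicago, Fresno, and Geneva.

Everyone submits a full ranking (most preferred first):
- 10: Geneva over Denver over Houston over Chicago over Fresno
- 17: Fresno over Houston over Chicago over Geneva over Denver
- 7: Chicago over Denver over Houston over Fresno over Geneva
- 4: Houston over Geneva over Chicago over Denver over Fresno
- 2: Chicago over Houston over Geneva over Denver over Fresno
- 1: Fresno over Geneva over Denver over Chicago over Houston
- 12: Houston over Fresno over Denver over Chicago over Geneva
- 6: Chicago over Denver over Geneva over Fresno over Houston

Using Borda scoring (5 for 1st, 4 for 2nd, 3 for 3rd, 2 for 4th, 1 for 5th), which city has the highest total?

Houston

Denver: 10×4 + 17×1 + 7×4 + 4×2 + 2×2 + 1×3 + 12×3 + 6×4 = 160
Houston: 10×3 + 17×4 + 7×3 + 4×5 + 2×4 + 1×1 + 12×5 + 6×1 = 214
Chicago: 10×2 + 17×3 + 7×5 + 4×3 + 2×5 + 1×2 + 12×2 + 6×5 = 184
Fresno: 10×1 + 17×5 + 7×2 + 4×1 + 2×1 + 1×5 + 12×4 + 6×2 = 180
Geneva: 10×5 + 17×2 + 7×1 + 4×4 + 2×3 + 1×4 + 12×1 + 6×3 = 147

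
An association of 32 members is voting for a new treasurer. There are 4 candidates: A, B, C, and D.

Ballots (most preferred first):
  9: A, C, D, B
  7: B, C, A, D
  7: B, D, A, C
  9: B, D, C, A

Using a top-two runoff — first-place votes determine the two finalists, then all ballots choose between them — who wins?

B

Round 1 first-place votes: A 9, B 23, C 0, D 0. B and A advance.
Runoff: B is ranked above A on 23 ballots, A above B on 9.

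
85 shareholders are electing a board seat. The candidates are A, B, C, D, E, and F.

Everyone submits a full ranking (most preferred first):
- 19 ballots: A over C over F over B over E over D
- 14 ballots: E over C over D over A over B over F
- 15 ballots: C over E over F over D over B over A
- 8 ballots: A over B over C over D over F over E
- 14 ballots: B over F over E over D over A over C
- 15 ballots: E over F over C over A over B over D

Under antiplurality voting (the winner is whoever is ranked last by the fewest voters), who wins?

B

Last-place votes: A 15, B 0, C 14, D 34, E 8, F 14.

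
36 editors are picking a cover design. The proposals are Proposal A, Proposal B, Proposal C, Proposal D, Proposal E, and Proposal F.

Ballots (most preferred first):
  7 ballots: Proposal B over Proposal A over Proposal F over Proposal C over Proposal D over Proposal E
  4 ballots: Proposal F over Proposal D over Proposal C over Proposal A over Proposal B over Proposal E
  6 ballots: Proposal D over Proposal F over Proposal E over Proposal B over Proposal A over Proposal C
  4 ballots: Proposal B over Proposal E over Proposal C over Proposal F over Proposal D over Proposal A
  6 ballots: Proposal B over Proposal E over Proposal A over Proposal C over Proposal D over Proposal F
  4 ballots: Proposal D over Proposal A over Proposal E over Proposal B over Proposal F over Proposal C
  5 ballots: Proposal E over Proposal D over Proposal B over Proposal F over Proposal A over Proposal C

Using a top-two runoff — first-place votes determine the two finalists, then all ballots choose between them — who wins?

Proposal D

Round 1 first-place votes: Proposal A 0, Proposal B 17, Proposal C 0, Proposal D 10, Proposal E 5, Proposal F 4. Proposal B and Proposal D advance.
Runoff: Proposal B is ranked above Proposal D on 17 ballots, Proposal D above Proposal B on 19.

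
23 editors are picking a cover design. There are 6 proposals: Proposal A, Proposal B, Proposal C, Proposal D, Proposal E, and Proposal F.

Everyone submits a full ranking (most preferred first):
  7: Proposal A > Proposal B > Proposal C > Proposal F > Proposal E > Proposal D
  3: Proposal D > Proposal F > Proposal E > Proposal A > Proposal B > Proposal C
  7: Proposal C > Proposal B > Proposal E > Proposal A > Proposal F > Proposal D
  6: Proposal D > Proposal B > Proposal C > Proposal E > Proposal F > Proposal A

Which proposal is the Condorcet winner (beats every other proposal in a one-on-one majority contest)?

Proposal B

Proposal B vs Proposal A: 13–10
Proposal B vs Proposal C: 16–7
Proposal B vs Proposal D: 14–9
Proposal B vs Proposal E: 20–3
Proposal B vs Proposal F: 20–3
Proposal B beats every other proposal.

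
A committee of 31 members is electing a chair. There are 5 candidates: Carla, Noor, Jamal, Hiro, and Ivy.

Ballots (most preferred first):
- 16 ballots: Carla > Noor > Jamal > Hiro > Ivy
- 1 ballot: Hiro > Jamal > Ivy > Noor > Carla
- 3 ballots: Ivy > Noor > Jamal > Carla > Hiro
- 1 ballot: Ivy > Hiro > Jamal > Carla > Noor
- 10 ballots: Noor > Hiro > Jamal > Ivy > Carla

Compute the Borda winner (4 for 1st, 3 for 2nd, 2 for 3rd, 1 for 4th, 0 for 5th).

Carla: 16×4 + 1×0 + 3×1 + 1×1 + 10×0 = 68
Noor: 16×3 + 1×1 + 3×3 + 1×0 + 10×4 = 98
Jamal: 16×2 + 1×3 + 3×2 + 1×2 + 10×2 = 63
Hiro: 16×1 + 1×4 + 3×0 + 1×3 + 10×3 = 53
Ivy: 16×0 + 1×2 + 3×4 + 1×4 + 10×1 = 28

Noor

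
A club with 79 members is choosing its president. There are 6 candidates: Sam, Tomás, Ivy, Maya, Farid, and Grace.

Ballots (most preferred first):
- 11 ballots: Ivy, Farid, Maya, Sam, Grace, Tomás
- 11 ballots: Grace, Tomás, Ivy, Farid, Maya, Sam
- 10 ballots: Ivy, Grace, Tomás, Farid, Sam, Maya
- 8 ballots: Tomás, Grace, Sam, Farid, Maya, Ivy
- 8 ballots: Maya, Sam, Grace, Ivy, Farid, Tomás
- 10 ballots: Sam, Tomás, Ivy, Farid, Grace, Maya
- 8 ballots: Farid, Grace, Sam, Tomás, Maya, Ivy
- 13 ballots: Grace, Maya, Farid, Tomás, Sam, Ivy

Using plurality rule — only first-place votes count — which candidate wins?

Grace

First-place votes: Sam 10, Tomás 8, Ivy 21, Maya 8, Farid 8, Grace 24.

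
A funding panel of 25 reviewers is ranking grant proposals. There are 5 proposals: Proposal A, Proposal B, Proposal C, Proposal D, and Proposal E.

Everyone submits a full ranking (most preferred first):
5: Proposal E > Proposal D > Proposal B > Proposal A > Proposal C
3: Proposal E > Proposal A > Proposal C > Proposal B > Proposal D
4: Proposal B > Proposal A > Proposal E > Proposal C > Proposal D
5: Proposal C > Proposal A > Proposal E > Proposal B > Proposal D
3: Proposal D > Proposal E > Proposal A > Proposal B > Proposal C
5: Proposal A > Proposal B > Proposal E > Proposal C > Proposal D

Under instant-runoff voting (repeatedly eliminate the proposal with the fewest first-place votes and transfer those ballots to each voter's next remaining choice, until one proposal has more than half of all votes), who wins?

Proposal A

Round 1: Proposal A 5, Proposal B 4, Proposal C 5, Proposal D 3, Proposal E 8. Proposal D eliminated.
Round 2: Proposal A 5, Proposal B 4, Proposal C 5, Proposal E 11. Proposal B eliminated.
Round 3: Proposal A 9, Proposal C 5, Proposal E 11. Proposal C eliminated.
Round 4: Proposal A 14, Proposal E 11. Proposal A has a majority (≥13).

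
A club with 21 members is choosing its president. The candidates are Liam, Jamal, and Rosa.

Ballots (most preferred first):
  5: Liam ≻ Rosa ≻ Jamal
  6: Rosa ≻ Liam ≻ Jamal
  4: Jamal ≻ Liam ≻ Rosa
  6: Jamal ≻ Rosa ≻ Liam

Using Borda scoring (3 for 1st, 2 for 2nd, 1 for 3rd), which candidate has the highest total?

Rosa

Liam: 5×3 + 6×2 + 4×2 + 6×1 = 41
Jamal: 5×1 + 6×1 + 4×3 + 6×3 = 41
Rosa: 5×2 + 6×3 + 4×1 + 6×2 = 44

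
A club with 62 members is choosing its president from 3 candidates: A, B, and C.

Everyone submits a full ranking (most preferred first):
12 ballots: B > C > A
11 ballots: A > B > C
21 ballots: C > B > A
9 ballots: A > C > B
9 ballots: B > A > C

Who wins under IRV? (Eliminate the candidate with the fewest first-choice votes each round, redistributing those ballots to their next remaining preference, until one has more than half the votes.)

B

Round 1: A 20, B 21, C 21. A eliminated.
Round 2: B 32, C 30. B has a majority (≥32).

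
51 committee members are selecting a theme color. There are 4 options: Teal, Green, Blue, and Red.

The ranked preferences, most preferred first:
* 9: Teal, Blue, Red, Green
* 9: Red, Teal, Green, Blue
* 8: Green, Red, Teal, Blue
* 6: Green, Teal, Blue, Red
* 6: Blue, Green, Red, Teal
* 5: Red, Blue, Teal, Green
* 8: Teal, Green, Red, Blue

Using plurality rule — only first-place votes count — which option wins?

First-place votes: Teal 17, Green 14, Blue 6, Red 14.

Teal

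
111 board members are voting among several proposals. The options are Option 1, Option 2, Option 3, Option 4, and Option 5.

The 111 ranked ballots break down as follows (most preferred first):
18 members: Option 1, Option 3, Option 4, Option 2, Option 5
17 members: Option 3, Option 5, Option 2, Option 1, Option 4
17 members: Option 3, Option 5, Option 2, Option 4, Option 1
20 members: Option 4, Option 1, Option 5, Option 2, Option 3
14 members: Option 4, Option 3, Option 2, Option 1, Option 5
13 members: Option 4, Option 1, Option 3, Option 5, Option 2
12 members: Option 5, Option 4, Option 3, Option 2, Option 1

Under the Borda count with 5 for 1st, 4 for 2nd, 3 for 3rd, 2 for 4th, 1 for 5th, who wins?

Option 3

Option 1: 18×5 + 17×2 + 17×1 + 20×4 + 14×2 + 13×4 + 12×1 = 313
Option 2: 18×2 + 17×3 + 17×3 + 20×2 + 14×3 + 13×1 + 12×2 = 257
Option 3: 18×4 + 17×5 + 17×5 + 20×1 + 14×4 + 13×3 + 12×3 = 393
Option 4: 18×3 + 17×1 + 17×2 + 20×5 + 14×5 + 13×5 + 12×4 = 388
Option 5: 18×1 + 17×4 + 17×4 + 20×3 + 14×1 + 13×2 + 12×5 = 314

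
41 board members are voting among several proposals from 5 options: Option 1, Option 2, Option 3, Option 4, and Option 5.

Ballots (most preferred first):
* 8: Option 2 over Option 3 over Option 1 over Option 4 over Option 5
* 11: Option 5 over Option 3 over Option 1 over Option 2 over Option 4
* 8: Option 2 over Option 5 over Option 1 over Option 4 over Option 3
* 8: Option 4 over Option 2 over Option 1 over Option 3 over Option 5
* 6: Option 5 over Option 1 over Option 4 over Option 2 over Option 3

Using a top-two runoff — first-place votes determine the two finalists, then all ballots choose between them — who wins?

Round 1 first-place votes: Option 1 0, Option 2 16, Option 3 0, Option 4 8, Option 5 17. Option 5 and Option 2 advance.
Runoff: Option 5 is ranked above Option 2 on 17 ballots, Option 2 above Option 5 on 24.

Option 2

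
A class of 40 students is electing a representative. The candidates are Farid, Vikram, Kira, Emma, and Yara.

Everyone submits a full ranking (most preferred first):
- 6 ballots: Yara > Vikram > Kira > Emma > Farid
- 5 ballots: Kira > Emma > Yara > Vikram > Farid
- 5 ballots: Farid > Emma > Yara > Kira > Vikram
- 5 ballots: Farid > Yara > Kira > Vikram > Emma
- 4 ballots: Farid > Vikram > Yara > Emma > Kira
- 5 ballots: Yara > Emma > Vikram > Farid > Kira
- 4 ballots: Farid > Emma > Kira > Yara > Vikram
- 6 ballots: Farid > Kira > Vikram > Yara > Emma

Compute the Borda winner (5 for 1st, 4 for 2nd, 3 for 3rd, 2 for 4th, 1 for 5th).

Farid: 6×1 + 5×1 + 5×5 + 5×5 + 4×5 + 5×2 + 4×5 + 6×5 = 141
Vikram: 6×4 + 5×2 + 5×1 + 5×2 + 4×4 + 5×3 + 4×1 + 6×3 = 102
Kira: 6×3 + 5×5 + 5×2 + 5×3 + 4×1 + 5×1 + 4×3 + 6×4 = 113
Emma: 6×2 + 5×4 + 5×4 + 5×1 + 4×2 + 5×4 + 4×4 + 6×1 = 107
Yara: 6×5 + 5×3 + 5×3 + 5×4 + 4×3 + 5×5 + 4×2 + 6×2 = 137

Farid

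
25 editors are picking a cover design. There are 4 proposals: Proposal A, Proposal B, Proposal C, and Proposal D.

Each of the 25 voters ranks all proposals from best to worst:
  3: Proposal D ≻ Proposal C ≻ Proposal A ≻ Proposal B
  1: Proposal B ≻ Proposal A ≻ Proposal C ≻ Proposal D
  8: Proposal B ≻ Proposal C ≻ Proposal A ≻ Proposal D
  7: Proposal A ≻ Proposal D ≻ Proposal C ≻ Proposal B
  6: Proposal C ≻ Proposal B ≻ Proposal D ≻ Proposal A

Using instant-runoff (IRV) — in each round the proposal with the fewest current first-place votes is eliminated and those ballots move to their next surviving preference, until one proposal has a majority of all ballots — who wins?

Round 1: Proposal A 7, Proposal B 9, Proposal C 6, Proposal D 3. Proposal D eliminated.
Round 2: Proposal A 7, Proposal B 9, Proposal C 9. Proposal A eliminated.
Round 3: Proposal B 9, Proposal C 16. Proposal C has a majority (≥13).

Proposal C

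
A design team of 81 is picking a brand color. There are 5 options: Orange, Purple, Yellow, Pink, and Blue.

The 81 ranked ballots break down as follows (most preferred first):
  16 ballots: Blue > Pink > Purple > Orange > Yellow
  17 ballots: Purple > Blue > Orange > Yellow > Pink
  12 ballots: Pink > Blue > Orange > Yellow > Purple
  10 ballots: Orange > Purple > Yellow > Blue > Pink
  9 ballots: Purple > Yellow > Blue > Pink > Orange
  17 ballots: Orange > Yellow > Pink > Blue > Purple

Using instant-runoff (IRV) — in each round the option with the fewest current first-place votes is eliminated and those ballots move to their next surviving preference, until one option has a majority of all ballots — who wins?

Round 1: Orange 27, Purple 26, Yellow 0, Pink 12, Blue 16. Yellow eliminated.
Round 2: Orange 27, Purple 26, Pink 12, Blue 16. Pink eliminated.
Round 3: Orange 27, Purple 26, Blue 28. Purple eliminated.
Round 4: Orange 27, Blue 54. Blue has a majority (≥41).

Blue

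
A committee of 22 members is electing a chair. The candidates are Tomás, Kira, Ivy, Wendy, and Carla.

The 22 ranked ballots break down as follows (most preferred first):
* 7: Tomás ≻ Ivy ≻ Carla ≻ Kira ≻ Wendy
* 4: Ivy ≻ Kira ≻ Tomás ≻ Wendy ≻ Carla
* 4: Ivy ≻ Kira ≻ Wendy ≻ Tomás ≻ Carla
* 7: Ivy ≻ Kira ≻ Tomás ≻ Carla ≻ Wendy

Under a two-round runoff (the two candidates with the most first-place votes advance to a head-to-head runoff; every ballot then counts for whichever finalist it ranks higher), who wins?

Round 1 first-place votes: Tomás 7, Kira 0, Ivy 15, Wendy 0, Carla 0. Ivy and Tomás advance.
Runoff: Ivy is ranked above Tomás on 15 ballots, Tomás above Ivy on 7.

Ivy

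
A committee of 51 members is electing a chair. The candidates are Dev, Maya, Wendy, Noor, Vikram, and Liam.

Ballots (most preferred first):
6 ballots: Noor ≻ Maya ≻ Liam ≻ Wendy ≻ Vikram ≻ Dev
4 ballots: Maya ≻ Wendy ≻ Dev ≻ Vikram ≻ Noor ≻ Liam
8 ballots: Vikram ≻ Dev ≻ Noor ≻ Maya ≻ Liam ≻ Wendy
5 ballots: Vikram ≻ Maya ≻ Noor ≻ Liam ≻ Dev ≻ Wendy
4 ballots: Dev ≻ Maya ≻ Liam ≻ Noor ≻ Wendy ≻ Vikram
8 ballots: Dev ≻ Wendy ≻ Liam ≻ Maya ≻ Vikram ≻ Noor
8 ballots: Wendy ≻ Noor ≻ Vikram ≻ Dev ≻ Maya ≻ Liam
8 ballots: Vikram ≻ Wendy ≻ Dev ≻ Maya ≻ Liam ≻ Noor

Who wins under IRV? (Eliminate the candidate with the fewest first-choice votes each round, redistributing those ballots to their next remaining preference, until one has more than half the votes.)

Round 1: Dev 12, Maya 4, Wendy 8, Noor 6, Vikram 21, Liam 0. Liam eliminated.
Round 2: Dev 12, Maya 4, Wendy 8, Noor 6, Vikram 21. Maya eliminated.
Round 3: Dev 12, Wendy 12, Noor 6, Vikram 21. Noor eliminated.
Round 4: Dev 12, Wendy 18, Vikram 21. Dev eliminated.
Round 5: Wendy 30, Vikram 21. Wendy has a majority (≥26).

Wendy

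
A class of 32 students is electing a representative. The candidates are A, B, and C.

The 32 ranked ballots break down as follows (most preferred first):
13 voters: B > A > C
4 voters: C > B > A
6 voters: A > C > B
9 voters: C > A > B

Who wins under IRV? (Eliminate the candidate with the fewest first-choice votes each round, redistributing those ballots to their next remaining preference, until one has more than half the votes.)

Round 1: A 6, B 13, C 13. A eliminated.
Round 2: B 13, C 19. C has a majority (≥17).

C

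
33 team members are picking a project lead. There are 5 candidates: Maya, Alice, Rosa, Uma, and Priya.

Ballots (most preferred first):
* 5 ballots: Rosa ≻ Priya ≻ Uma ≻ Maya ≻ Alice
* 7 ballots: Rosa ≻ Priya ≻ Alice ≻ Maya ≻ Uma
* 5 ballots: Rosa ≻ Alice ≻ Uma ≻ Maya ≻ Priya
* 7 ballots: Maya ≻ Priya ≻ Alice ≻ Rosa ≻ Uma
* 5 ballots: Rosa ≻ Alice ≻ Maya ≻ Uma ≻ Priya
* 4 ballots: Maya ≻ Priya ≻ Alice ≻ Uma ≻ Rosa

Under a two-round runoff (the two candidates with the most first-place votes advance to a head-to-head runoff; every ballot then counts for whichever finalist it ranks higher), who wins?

Round 1 first-place votes: Maya 11, Alice 0, Rosa 22, Uma 0, Priya 0. Rosa and Maya advance.
Runoff: Rosa is ranked above Maya on 22 ballots, Maya above Rosa on 11.

Rosa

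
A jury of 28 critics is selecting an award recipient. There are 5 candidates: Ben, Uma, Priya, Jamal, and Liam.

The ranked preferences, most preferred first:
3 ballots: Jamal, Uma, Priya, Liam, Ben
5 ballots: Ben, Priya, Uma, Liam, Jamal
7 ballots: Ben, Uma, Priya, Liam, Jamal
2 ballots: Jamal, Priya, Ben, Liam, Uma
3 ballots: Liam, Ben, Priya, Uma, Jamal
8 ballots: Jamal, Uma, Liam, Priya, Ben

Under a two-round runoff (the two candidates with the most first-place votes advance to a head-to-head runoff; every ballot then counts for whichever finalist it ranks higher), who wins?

Round 1 first-place votes: Ben 12, Uma 0, Priya 0, Jamal 13, Liam 3. Jamal and Ben advance.
Runoff: Jamal is ranked above Ben on 13 ballots, Ben above Jamal on 15.

Ben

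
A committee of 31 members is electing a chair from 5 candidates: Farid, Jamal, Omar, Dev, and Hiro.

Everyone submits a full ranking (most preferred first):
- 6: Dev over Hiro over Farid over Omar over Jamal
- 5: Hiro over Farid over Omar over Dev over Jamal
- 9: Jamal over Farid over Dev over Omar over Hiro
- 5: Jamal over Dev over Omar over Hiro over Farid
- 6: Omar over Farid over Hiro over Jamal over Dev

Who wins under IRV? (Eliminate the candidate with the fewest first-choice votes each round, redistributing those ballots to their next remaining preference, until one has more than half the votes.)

Omar

Round 1: Farid 0, Jamal 14, Omar 6, Dev 6, Hiro 5. Farid eliminated.
Round 2: Jamal 14, Omar 6, Dev 6, Hiro 5. Hiro eliminated.
Round 3: Jamal 14, Omar 11, Dev 6. Dev eliminated.
Round 4: Jamal 14, Omar 17. Omar has a majority (≥16).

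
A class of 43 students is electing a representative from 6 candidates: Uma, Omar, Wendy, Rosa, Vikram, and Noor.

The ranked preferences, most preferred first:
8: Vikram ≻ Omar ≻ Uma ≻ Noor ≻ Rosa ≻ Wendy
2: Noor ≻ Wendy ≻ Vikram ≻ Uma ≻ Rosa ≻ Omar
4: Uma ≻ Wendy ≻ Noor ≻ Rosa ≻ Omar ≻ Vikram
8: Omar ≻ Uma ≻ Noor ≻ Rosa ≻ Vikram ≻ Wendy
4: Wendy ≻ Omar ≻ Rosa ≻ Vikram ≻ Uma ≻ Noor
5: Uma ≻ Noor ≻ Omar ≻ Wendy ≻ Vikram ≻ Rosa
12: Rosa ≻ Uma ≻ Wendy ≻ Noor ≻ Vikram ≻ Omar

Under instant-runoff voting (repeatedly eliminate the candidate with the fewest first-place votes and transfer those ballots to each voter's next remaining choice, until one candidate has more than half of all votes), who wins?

Omar

Round 1: Uma 9, Omar 8, Wendy 4, Rosa 12, Vikram 8, Noor 2. Noor eliminated.
Round 2: Uma 9, Omar 8, Wendy 6, Rosa 12, Vikram 8. Wendy eliminated.
Round 3: Uma 9, Omar 12, Rosa 12, Vikram 10. Uma eliminated.
Round 4: Omar 17, Rosa 16, Vikram 10. Vikram eliminated.
Round 5: Omar 25, Rosa 18. Omar has a majority (≥22).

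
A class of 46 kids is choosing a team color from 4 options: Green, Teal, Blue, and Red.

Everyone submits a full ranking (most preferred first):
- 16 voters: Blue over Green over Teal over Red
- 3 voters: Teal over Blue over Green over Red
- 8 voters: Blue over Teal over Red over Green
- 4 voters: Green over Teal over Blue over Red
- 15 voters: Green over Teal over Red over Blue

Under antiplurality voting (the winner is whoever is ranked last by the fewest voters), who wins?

Last-place votes: Green 8, Teal 0, Blue 15, Red 23.

Teal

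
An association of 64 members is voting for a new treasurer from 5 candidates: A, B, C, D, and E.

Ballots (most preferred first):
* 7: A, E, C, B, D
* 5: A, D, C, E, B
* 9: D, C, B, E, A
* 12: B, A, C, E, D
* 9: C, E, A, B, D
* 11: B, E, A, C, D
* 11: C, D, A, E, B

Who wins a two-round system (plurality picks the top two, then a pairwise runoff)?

C

Round 1 first-place votes: A 12, B 23, C 20, D 9, E 0. B and C advance.
Runoff: B is ranked above C on 23 ballots, C above B on 41.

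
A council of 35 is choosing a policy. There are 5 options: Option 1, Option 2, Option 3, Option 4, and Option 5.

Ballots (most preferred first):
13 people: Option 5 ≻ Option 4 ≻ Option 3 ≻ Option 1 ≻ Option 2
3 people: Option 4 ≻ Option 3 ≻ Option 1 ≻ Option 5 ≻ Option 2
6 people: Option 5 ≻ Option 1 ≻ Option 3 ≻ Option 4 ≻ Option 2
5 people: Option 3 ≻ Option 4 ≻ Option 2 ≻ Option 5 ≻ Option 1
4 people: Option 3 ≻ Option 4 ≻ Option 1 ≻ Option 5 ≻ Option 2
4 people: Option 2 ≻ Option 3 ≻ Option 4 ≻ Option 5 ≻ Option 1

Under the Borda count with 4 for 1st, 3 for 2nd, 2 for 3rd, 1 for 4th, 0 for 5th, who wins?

Option 3

Option 1: 13×1 + 3×2 + 6×3 + 5×0 + 4×2 + 4×0 = 45
Option 2: 13×0 + 3×0 + 6×0 + 5×2 + 4×0 + 4×4 = 26
Option 3: 13×2 + 3×3 + 6×2 + 5×4 + 4×4 + 4×3 = 95
Option 4: 13×3 + 3×4 + 6×1 + 5×3 + 4×3 + 4×2 = 92
Option 5: 13×4 + 3×1 + 6×4 + 5×1 + 4×1 + 4×1 = 92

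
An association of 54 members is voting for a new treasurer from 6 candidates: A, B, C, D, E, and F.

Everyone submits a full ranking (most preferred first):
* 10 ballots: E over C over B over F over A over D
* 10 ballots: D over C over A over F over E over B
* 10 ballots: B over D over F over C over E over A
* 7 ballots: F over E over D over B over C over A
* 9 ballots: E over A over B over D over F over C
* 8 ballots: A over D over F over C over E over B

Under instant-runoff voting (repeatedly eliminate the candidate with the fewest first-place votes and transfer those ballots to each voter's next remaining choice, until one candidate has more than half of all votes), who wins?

Round 1: A 8, B 10, C 0, D 10, E 19, F 7. C eliminated.
Round 2: A 8, B 10, D 10, E 19, F 7. F eliminated.
Round 3: A 8, B 10, D 10, E 26. A eliminated.
Round 4: B 10, D 18, E 26. B eliminated.
Round 5: D 28, E 26. D has a majority (≥28).

D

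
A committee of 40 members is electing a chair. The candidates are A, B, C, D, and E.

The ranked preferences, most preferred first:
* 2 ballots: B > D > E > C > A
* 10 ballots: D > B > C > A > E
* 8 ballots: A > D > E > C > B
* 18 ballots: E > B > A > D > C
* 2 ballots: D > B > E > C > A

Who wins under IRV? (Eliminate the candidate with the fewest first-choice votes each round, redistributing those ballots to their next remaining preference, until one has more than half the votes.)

D

Round 1: A 8, B 2, C 0, D 12, E 18. C eliminated.
Round 2: A 8, B 2, D 12, E 18. B eliminated.
Round 3: A 8, D 14, E 18. A eliminated.
Round 4: D 22, E 18. D has a majority (≥21).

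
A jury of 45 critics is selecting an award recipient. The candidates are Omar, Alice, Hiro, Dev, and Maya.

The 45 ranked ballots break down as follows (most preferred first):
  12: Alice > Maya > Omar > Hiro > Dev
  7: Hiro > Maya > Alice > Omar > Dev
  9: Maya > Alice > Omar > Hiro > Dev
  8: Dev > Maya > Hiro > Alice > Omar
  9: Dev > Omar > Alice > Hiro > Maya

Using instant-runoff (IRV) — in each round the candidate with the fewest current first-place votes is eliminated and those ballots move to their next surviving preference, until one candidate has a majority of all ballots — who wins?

Round 1: Omar 0, Alice 12, Hiro 7, Dev 17, Maya 9. Omar eliminated.
Round 2: Alice 12, Hiro 7, Dev 17, Maya 9. Hiro eliminated.
Round 3: Alice 12, Dev 17, Maya 16. Alice eliminated.
Round 4: Dev 17, Maya 28. Maya has a majority (≥23).

Maya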